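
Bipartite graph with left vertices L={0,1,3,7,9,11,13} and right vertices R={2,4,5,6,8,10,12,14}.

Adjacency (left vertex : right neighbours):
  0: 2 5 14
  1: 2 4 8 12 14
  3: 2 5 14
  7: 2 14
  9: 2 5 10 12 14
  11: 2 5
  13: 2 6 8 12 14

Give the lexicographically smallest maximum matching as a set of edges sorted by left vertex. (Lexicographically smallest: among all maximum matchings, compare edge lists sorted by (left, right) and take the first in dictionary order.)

Lex-smallest maximum matching: {(0,2), (1,4), (3,5), (7,14), (9,10), (13,6)}

|M| = 6 (so the lex-smallest maximum matching has 6 edges)
process left vertices in ascending order; for each, take the smallest-labelled available neighbour that still permits 6 edges overall, or leave it unmatched if none does
lex-smallest matching: {0-2, 1-4, 3-5, 7-14, 9-10, 13-6}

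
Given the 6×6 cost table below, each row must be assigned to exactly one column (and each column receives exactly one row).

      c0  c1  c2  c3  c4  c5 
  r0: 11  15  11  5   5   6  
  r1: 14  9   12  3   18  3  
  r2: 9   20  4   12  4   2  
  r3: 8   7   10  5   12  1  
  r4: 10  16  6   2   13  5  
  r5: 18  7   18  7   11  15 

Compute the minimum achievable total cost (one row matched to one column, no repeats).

optimal assignment: row0→col4 (cost 5), row1→col5 (cost 3), row2→col2 (cost 4), row3→col0 (cost 8), row4→col3 (cost 2), row5→col1 (cost 7)
total = 5 + 3 + 4 + 8 + 2 + 7 = 29

Minimum assignment cost: 29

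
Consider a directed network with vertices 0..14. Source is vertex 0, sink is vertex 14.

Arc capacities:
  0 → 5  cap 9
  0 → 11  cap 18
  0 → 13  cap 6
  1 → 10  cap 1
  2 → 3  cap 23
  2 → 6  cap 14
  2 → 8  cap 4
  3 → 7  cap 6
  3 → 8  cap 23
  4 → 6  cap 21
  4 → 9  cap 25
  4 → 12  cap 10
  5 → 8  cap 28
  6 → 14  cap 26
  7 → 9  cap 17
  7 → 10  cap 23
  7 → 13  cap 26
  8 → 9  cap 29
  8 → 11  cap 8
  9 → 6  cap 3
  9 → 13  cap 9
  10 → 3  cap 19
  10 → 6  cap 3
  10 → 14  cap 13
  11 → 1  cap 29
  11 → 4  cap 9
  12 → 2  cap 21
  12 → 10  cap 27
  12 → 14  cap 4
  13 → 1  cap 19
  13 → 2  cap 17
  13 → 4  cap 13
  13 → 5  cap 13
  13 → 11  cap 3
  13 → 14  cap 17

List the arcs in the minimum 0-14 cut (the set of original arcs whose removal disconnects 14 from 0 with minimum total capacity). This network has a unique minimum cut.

augment #1: 0→13→14 push 6
augment #2: 0→11→1→10→14 push 1
augment #3: 0→11→4→6→14 push 9
augment #4: 0→5→8→9→6→14 push 3
augment #5: 0→5→8→9→13→14 push 6
max flow = 25; residual-reachable set from 0 gives S-side
cut edges (S→T): {(0,5), (0,13), (1,10), (11,4)} total cap 25

Min-cut arcs: {(0,5), (0,13), (1,10), (11,4)} (total capacity 25)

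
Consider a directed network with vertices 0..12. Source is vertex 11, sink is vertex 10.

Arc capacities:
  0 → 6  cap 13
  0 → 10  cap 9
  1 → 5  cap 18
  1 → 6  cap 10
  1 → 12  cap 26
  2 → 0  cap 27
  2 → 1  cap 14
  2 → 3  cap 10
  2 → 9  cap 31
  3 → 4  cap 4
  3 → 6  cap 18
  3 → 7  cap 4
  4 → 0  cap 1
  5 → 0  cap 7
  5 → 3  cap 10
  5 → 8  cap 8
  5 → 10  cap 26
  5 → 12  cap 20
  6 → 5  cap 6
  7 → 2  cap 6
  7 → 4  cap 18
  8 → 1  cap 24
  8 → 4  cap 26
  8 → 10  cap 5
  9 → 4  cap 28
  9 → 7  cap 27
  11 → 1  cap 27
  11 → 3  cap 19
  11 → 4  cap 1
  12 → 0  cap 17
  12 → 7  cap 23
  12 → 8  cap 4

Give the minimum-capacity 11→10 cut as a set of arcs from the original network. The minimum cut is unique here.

augment #1: 11→1→5→10 push 18
augment #2: 11→4→0→10 push 1
augment #3: 11→1→6→5→10 push 6
augment #4: 11→1→12→0→10 push 3
augment #5: 11→3→7→2→0→10 push 4
augment #6: 11→3→6→1→12→0→10 push 1
augment #7: 11→3→6→1→12→8→10 push 4
max flow = 37; residual-reachable set from 11 gives S-side
cut edges (S→T): {(0,10), (1,5), (6,5), (12,8)} total cap 37

Min-cut arcs: {(0,10), (1,5), (6,5), (12,8)} (total capacity 37)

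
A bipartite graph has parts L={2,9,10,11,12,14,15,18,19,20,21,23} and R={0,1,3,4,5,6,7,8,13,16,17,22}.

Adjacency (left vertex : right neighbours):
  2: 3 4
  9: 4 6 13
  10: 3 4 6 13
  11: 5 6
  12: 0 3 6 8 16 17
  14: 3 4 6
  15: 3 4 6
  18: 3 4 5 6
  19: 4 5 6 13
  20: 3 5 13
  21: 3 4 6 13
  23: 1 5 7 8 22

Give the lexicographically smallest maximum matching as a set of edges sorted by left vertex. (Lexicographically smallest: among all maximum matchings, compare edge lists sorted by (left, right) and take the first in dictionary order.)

|M| = 7 (so the lex-smallest maximum matching has 7 edges)
process left vertices in ascending order; for each, take the smallest-labelled available neighbour that still permits 7 edges overall, or leave it unmatched if none does
lex-smallest matching: {2-3, 9-4, 10-6, 11-5, 12-0, 19-13, 23-1}

Lex-smallest maximum matching: {(2,3), (9,4), (10,6), (11,5), (12,0), (19,13), (23,1)}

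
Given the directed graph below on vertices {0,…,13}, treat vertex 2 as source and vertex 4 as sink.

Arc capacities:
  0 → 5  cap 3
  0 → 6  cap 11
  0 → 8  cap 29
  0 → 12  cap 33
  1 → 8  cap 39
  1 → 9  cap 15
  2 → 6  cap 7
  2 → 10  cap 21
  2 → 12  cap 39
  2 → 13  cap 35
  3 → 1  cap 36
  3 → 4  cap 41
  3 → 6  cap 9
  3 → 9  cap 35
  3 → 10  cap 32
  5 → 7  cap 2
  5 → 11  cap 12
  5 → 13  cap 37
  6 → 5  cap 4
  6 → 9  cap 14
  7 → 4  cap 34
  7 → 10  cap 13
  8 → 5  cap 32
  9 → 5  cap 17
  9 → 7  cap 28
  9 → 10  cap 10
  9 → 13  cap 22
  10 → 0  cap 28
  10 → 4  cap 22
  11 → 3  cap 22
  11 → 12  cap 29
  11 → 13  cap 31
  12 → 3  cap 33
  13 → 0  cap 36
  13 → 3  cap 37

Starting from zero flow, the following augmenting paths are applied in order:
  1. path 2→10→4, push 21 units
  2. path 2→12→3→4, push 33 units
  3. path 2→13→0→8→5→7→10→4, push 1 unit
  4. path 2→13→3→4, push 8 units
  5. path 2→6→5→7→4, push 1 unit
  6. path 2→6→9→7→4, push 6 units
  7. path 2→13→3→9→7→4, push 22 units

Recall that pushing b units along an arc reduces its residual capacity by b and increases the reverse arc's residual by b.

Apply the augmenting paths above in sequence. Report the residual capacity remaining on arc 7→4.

after path 1 (2→10→4, push 21): res(7,4)=34
after path 2 (2→12→3→4, push 33): res(7,4)=34
after path 3 (2→13→0→8→5→7→10→4, push 1): res(7,4)=34
after path 4 (2→13→3→4, push 8): res(7,4)=34
after path 5 (2→6→5→7→4, push 1): res(7,4)=33
after path 6 (2→6→9→7→4, push 6): res(7,4)=27
after path 7 (2→13→3→9→7→4, push 22): res(7,4)=5

Residual capacity of (7,4): 5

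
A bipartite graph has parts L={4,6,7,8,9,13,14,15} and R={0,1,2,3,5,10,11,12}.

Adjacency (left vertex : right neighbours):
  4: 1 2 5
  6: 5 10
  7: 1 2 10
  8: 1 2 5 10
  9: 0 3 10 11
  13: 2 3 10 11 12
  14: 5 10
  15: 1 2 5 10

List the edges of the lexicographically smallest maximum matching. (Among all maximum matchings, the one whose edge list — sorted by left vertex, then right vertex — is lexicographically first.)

|M| = 6 (so the lex-smallest maximum matching has 6 edges)
process left vertices in ascending order; for each, take the smallest-labelled available neighbour that still permits 6 edges overall, or leave it unmatched if none does
lex-smallest matching: {4-1, 6-5, 7-2, 8-10, 9-0, 13-3}

Lex-smallest maximum matching: {(4,1), (6,5), (7,2), (8,10), (9,0), (13,3)}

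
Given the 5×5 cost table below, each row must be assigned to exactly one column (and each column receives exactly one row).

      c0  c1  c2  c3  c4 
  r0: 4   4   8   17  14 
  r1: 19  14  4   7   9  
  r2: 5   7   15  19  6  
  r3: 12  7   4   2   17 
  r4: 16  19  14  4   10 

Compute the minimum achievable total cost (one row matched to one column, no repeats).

one of 2 optimal assignments: row0→col0 (cost 4), row1→col2 (cost 4), row2→col4 (cost 6), row3→col1 (cost 7), row4→col3 (cost 4)
total = 4 + 4 + 6 + 7 + 4 = 25

Minimum assignment cost: 25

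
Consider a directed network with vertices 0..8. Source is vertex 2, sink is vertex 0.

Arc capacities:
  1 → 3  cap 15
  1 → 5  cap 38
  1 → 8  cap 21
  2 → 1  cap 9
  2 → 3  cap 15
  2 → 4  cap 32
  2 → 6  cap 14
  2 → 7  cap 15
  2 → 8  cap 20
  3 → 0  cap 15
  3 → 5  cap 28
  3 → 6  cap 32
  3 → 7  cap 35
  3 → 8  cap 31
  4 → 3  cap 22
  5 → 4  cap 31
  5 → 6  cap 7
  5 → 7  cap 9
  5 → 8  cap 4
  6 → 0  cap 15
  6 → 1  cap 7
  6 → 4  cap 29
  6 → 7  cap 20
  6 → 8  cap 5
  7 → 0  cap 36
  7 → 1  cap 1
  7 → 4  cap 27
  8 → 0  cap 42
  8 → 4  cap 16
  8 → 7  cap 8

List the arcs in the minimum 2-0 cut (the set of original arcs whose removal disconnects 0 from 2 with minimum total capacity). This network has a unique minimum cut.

augment #1: 2→3→0 push 15
augment #2: 2→6→0 push 14
augment #3: 2→7→0 push 15
augment #4: 2→8→0 push 20
augment #5: 2→1→8→0 push 9
augment #6: 2→4→3→6→0 push 1
augment #7: 2→4→3→7→0 push 21
max flow = 95; residual-reachable set from 2 gives S-side
cut edges (S→T): {(2,1), (2,3), (2,6), (2,7), (2,8), (4,3)} total cap 95

Min-cut arcs: {(2,1), (2,3), (2,6), (2,7), (2,8), (4,3)} (total capacity 95)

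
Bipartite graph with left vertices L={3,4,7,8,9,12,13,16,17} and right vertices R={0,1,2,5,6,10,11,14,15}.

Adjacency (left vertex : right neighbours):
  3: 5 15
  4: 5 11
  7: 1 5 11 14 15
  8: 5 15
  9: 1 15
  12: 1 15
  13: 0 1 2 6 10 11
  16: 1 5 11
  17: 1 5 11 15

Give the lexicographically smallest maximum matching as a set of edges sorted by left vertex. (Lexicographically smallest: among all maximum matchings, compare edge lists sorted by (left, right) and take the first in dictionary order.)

Lex-smallest maximum matching: {(3,5), (4,11), (7,14), (8,15), (9,1), (13,0)}

|M| = 6 (so the lex-smallest maximum matching has 6 edges)
process left vertices in ascending order; for each, take the smallest-labelled available neighbour that still permits 6 edges overall, or leave it unmatched if none does
lex-smallest matching: {3-5, 4-11, 7-14, 8-15, 9-1, 13-0}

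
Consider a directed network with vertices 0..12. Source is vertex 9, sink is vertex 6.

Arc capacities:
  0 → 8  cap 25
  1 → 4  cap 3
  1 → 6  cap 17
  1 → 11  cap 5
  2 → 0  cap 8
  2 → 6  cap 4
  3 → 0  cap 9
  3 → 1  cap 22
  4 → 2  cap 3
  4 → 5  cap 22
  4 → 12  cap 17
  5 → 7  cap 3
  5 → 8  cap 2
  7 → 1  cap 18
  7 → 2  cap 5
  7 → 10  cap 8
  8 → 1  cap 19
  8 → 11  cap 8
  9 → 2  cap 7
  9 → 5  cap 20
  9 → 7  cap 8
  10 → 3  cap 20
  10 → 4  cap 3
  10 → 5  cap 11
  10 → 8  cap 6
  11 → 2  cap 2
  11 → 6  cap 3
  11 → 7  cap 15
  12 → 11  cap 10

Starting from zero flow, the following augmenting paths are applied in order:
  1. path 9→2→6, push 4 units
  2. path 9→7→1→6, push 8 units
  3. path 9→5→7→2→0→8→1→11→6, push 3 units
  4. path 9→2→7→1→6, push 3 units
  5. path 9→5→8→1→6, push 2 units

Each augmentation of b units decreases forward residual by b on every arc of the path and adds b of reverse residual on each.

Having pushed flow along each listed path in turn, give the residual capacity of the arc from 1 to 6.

Residual capacity of (1,6): 4

after path 1 (9→2→6, push 4): res(1,6)=17
after path 2 (9→7→1→6, push 8): res(1,6)=9
after path 3 (9→5→7→2→0→8→1→11→6, push 3): res(1,6)=9
after path 4 (9→2→7→1→6, push 3): res(1,6)=6
after path 5 (9→5→8→1→6, push 2): res(1,6)=4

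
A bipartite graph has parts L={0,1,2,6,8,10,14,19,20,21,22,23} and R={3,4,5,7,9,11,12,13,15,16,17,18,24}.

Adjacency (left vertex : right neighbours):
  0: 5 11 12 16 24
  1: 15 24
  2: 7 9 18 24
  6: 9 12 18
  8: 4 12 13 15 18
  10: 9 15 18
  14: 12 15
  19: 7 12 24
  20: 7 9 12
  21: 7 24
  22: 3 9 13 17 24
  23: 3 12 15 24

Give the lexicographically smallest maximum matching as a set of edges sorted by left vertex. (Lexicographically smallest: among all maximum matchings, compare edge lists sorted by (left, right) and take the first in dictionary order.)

Lex-smallest maximum matching: {(0,5), (1,15), (2,7), (6,9), (8,4), (10,18), (14,12), (19,24), (22,13), (23,3)}

|M| = 10 (so the lex-smallest maximum matching has 10 edges)
process left vertices in ascending order; for each, take the smallest-labelled available neighbour that still permits 10 edges overall, or leave it unmatched if none does
lex-smallest matching: {0-5, 1-15, 2-7, 6-9, 8-4, 10-18, 14-12, 19-24, 22-13, 23-3}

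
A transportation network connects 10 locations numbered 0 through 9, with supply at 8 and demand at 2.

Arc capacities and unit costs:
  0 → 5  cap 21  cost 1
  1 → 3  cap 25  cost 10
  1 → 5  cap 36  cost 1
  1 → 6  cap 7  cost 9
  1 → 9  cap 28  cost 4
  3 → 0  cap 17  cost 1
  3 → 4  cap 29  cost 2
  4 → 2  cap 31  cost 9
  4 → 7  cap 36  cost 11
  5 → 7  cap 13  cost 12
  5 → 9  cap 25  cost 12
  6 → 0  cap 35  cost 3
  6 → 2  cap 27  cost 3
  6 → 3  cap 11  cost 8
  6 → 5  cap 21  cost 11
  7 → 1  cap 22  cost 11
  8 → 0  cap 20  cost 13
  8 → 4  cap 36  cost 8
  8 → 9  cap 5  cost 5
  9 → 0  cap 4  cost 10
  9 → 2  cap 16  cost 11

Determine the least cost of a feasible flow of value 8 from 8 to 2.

shortest-cost path #1: 8→9→2 push 5 @ unit cost 16 (adds 80)
shortest-cost path #2: 8→4→2 push 3 @ unit cost 17 (adds 51)
total cost = 131

Minimum cost for 8 units: 131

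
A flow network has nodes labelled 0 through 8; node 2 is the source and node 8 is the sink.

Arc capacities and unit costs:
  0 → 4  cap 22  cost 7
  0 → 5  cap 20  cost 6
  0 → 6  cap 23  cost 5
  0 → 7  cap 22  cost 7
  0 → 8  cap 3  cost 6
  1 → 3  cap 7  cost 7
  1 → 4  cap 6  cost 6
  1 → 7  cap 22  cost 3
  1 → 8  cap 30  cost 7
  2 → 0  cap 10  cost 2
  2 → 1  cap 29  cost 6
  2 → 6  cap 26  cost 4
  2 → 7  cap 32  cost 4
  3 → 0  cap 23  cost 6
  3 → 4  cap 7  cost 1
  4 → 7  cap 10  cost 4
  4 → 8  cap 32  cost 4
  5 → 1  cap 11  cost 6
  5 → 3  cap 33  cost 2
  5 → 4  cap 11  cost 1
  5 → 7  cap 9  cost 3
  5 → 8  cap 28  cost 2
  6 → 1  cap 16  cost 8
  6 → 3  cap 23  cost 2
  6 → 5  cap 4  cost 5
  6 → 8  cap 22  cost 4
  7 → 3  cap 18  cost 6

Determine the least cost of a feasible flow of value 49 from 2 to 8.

shortest-cost path #1: 2→6→8 push 22 @ unit cost 8 (adds 176)
shortest-cost path #2: 2→0→8 push 3 @ unit cost 8 (adds 24)
shortest-cost path #3: 2→0→5→8 push 7 @ unit cost 10 (adds 70)
shortest-cost path #4: 2→6→3→4→8 push 4 @ unit cost 11 (adds 44)
shortest-cost path #5: 2→1→8 push 13 @ unit cost 13 (adds 169)
total cost = 483

Minimum cost for 49 units: 483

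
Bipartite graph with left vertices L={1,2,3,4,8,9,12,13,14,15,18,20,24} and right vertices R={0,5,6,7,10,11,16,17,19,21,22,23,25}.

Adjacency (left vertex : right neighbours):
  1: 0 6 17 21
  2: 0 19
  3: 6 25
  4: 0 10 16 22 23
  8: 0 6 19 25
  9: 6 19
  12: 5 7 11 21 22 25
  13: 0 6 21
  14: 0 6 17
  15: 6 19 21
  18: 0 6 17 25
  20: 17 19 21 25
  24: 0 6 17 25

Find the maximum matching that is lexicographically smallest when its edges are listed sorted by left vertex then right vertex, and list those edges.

|M| = 8 (so the lex-smallest maximum matching has 8 edges)
process left vertices in ascending order; for each, take the smallest-labelled available neighbour that still permits 8 edges overall, or leave it unmatched if none does
lex-smallest matching: {1-0, 2-19, 3-6, 4-10, 8-25, 12-5, 13-21, 14-17}

Lex-smallest maximum matching: {(1,0), (2,19), (3,6), (4,10), (8,25), (12,5), (13,21), (14,17)}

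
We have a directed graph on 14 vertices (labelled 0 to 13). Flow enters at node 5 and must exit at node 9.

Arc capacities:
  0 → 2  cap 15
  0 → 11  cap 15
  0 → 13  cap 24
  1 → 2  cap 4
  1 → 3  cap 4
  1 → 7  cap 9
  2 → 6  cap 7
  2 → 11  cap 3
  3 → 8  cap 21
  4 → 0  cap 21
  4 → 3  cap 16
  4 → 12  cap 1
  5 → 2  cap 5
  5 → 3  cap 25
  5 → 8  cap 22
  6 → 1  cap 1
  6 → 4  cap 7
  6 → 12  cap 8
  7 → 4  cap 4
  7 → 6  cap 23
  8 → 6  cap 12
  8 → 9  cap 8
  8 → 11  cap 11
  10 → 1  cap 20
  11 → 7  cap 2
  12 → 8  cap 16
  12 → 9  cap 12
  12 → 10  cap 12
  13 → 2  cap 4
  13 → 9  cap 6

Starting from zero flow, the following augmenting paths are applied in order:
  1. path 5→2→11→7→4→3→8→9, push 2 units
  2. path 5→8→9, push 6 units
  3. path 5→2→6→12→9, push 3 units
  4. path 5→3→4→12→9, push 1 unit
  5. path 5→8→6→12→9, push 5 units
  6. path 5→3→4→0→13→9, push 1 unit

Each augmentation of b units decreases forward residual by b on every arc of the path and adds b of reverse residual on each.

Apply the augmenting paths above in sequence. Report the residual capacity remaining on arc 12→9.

Residual capacity of (12,9): 3

after path 1 (5→2→11→7→4→3→8→9, push 2): res(12,9)=12
after path 2 (5→8→9, push 6): res(12,9)=12
after path 3 (5→2→6→12→9, push 3): res(12,9)=9
after path 4 (5→3→4→12→9, push 1): res(12,9)=8
after path 5 (5→8→6→12→9, push 5): res(12,9)=3
after path 6 (5→3→4→0→13→9, push 1): res(12,9)=3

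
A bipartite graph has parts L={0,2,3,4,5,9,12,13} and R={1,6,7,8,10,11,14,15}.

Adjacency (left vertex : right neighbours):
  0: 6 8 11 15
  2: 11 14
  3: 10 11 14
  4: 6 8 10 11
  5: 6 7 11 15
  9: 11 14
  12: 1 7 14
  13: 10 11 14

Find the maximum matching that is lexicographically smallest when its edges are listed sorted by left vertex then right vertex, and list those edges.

Lex-smallest maximum matching: {(0,6), (2,11), (3,10), (4,8), (5,7), (9,14), (12,1)}

|M| = 7 (so the lex-smallest maximum matching has 7 edges)
process left vertices in ascending order; for each, take the smallest-labelled available neighbour that still permits 7 edges overall, or leave it unmatched if none does
lex-smallest matching: {0-6, 2-11, 3-10, 4-8, 5-7, 9-14, 12-1}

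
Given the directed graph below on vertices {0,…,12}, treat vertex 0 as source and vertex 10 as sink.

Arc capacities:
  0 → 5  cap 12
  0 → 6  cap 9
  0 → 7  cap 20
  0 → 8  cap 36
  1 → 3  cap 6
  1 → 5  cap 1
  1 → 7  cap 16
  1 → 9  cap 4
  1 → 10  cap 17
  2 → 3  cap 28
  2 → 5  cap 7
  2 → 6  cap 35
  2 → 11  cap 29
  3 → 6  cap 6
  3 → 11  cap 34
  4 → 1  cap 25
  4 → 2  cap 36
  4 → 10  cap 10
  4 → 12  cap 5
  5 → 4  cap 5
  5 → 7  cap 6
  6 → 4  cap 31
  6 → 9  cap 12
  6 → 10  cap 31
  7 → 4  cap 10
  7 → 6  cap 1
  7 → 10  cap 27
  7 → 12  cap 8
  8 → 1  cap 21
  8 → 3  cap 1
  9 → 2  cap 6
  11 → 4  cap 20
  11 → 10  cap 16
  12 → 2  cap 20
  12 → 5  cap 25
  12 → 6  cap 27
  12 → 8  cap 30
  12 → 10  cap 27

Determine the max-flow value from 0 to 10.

augment #1: 0→6→10 bottleneck 9, total now 9
augment #2: 0→7→10 bottleneck 20, total now 29
augment #3: 0→5→4→10 bottleneck 5, total now 34
augment #4: 0→5→7→10 bottleneck 6, total now 40
augment #5: 0→8→1→10 bottleneck 17, total now 57
augment #6: 0→8→1→7→10 bottleneck 1, total now 58
augment #7: 0→8→3→6→10 bottleneck 1, total now 59
augment #8: 0→8→1→3→6→10 bottleneck 3, total now 62

Maximum flow value: 62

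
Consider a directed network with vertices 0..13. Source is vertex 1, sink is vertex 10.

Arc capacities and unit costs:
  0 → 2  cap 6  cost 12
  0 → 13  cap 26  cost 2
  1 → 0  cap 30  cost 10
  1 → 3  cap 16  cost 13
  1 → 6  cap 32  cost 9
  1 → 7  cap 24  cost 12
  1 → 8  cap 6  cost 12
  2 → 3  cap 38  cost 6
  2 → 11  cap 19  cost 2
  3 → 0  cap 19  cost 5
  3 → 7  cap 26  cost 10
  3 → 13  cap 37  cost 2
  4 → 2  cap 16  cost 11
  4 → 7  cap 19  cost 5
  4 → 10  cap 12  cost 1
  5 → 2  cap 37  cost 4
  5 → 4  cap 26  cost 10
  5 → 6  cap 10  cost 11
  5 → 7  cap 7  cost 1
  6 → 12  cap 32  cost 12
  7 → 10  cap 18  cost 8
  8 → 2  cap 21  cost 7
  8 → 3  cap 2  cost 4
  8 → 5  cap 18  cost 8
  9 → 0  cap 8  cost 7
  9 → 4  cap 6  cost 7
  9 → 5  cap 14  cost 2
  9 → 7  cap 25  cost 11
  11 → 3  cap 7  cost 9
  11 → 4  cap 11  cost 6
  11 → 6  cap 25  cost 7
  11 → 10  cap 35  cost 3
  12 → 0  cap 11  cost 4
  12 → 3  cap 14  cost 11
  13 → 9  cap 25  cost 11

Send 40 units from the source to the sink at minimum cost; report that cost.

shortest-cost path #1: 1→7→10 push 18 @ unit cost 20 (adds 360)
shortest-cost path #2: 1→8→2→11→10 push 6 @ unit cost 24 (adds 144)
shortest-cost path #3: 1→0→2→11→10 push 6 @ unit cost 27 (adds 162)
shortest-cost path #4: 1→0→13→9→4→10 push 6 @ unit cost 31 (adds 186)
shortest-cost path #5: 1→0→13→9→5→2→11→10 push 4 @ unit cost 34 (adds 136)
total cost = 988

Minimum cost for 40 units: 988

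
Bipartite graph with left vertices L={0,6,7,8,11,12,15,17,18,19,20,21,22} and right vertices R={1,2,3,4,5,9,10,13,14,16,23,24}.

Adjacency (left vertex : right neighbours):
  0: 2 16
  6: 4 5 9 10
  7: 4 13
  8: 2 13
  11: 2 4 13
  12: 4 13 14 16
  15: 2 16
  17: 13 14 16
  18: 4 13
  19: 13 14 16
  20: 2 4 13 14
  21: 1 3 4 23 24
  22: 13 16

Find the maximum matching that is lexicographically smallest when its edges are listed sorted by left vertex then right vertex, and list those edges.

|M| = 7 (so the lex-smallest maximum matching has 7 edges)
process left vertices in ascending order; for each, take the smallest-labelled available neighbour that still permits 7 edges overall, or leave it unmatched if none does
lex-smallest matching: {0-2, 6-5, 7-4, 8-13, 12-14, 15-16, 21-1}

Lex-smallest maximum matching: {(0,2), (6,5), (7,4), (8,13), (12,14), (15,16), (21,1)}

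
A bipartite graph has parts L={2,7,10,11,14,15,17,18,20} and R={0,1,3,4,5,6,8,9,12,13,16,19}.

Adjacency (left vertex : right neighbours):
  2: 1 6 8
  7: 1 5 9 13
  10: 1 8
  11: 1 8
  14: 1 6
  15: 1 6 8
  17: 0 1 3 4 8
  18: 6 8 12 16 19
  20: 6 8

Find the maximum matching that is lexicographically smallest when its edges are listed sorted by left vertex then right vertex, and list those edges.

|M| = 6 (so the lex-smallest maximum matching has 6 edges)
process left vertices in ascending order; for each, take the smallest-labelled available neighbour that still permits 6 edges overall, or leave it unmatched if none does
lex-smallest matching: {2-1, 7-5, 10-8, 14-6, 17-0, 18-12}

Lex-smallest maximum matching: {(2,1), (7,5), (10,8), (14,6), (17,0), (18,12)}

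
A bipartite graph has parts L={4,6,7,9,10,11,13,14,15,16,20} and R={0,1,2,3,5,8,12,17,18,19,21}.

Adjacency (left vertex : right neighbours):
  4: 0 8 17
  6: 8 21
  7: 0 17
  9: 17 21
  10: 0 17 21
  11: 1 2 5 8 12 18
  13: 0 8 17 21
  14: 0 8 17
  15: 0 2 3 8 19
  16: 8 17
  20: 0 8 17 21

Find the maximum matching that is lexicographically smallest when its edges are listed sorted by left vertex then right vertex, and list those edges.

Lex-smallest maximum matching: {(4,0), (6,8), (7,17), (9,21), (11,1), (15,2)}

|M| = 6 (so the lex-smallest maximum matching has 6 edges)
process left vertices in ascending order; for each, take the smallest-labelled available neighbour that still permits 6 edges overall, or leave it unmatched if none does
lex-smallest matching: {4-0, 6-8, 7-17, 9-21, 11-1, 15-2}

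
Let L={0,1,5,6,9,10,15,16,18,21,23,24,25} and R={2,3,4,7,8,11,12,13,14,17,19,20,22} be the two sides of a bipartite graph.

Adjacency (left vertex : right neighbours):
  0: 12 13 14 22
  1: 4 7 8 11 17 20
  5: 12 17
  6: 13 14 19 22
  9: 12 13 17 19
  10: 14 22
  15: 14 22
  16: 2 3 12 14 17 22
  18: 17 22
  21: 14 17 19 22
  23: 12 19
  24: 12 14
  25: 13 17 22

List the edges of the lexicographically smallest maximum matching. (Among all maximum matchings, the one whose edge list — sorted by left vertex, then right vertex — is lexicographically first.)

Lex-smallest maximum matching: {(0,12), (1,4), (5,17), (6,13), (9,19), (10,14), (15,22), (16,2)}

|M| = 8 (so the lex-smallest maximum matching has 8 edges)
process left vertices in ascending order; for each, take the smallest-labelled available neighbour that still permits 8 edges overall, or leave it unmatched if none does
lex-smallest matching: {0-12, 1-4, 5-17, 6-13, 9-19, 10-14, 15-22, 16-2}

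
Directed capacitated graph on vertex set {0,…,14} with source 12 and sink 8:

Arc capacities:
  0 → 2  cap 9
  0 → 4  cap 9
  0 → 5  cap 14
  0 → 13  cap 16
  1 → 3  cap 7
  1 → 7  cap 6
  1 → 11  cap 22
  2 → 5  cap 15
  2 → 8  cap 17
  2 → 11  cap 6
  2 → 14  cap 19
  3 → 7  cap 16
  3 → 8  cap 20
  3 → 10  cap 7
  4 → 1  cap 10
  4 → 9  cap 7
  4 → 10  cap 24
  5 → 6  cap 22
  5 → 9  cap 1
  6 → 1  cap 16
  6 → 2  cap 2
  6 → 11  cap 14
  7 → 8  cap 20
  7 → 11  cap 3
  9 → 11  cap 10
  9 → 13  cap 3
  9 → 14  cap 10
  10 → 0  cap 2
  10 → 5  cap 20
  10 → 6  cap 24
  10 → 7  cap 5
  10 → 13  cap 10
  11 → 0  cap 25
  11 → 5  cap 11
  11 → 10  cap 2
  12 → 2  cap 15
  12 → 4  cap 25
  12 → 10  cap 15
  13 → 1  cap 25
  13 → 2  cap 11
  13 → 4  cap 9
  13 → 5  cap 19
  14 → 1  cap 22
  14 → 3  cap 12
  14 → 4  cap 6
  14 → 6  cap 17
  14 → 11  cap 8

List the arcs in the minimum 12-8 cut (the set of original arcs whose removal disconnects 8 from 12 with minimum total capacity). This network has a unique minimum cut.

Min-cut arcs: {(1,3), (1,7), (2,8), (10,7), (14,3)} (total capacity 47)

augment #1: 12→2→8 push 15
augment #2: 12→10→7→8 push 5
augment #3: 12→4→1→3→8 push 7
augment #4: 12→4→1→7→8 push 3
augment #5: 12→10→0→2→8 push 2
augment #6: 12→4→9→14→3→8 push 7
augment #7: 12→10→6→1→7→8 push 3
augment #8: 12→10→5→9→14→3→8 push 1
augment #9: 12→10→6→2→14→3→8 push 2
augment #10: 12→10→13→2→14→3→8 push 2
max flow = 47; residual-reachable set from 12 gives S-side
cut edges (S→T): {(1,3), (1,7), (2,8), (10,7), (14,3)} total cap 47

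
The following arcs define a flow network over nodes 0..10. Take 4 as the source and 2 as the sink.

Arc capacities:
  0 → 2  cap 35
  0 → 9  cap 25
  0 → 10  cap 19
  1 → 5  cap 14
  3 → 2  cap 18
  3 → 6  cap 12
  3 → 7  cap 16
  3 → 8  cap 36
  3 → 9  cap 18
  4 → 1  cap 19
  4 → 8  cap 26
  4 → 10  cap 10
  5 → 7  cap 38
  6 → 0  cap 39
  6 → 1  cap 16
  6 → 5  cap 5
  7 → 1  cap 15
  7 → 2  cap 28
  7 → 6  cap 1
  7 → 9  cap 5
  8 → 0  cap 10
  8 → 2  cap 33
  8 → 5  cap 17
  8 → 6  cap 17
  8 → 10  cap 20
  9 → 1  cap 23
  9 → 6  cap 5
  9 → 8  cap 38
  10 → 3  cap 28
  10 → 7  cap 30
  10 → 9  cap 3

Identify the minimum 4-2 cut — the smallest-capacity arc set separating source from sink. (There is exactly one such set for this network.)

augment #1: 4→8→2 push 26
augment #2: 4→10→3→2 push 10
augment #3: 4→1→5→7→2 push 14
max flow = 50; residual-reachable set from 4 gives S-side
cut edges (S→T): {(1,5), (4,8), (4,10)} total cap 50

Min-cut arcs: {(1,5), (4,8), (4,10)} (total capacity 50)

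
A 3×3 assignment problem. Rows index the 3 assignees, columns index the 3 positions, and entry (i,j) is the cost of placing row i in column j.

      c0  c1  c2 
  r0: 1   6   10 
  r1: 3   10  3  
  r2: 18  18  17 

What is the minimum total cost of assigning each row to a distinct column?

optimal assignment: row0→col0 (cost 1), row1→col2 (cost 3), row2→col1 (cost 18)
total = 1 + 3 + 18 = 22

Minimum assignment cost: 22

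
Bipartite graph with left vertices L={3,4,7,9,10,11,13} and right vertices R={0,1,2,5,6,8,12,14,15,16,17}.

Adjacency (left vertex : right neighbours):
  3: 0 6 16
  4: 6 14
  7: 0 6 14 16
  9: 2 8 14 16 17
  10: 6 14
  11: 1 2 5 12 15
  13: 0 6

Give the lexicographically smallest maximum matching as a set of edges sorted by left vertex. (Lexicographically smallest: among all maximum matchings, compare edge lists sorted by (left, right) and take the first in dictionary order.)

|M| = 6 (so the lex-smallest maximum matching has 6 edges)
process left vertices in ascending order; for each, take the smallest-labelled available neighbour that still permits 6 edges overall, or leave it unmatched if none does
lex-smallest matching: {3-0, 4-6, 7-16, 9-2, 10-14, 11-1}

Lex-smallest maximum matching: {(3,0), (4,6), (7,16), (9,2), (10,14), (11,1)}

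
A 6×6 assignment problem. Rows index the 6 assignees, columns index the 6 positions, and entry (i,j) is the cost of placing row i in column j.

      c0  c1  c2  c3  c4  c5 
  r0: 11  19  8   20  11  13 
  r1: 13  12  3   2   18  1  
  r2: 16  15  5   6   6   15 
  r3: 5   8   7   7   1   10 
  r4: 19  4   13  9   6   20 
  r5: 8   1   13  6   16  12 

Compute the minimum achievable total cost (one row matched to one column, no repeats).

optimal assignment: row0→col2 (cost 8), row1→col5 (cost 1), row2→col3 (cost 6), row3→col0 (cost 5), row4→col4 (cost 6), row5→col1 (cost 1)
total = 8 + 1 + 6 + 5 + 6 + 1 = 27

Minimum assignment cost: 27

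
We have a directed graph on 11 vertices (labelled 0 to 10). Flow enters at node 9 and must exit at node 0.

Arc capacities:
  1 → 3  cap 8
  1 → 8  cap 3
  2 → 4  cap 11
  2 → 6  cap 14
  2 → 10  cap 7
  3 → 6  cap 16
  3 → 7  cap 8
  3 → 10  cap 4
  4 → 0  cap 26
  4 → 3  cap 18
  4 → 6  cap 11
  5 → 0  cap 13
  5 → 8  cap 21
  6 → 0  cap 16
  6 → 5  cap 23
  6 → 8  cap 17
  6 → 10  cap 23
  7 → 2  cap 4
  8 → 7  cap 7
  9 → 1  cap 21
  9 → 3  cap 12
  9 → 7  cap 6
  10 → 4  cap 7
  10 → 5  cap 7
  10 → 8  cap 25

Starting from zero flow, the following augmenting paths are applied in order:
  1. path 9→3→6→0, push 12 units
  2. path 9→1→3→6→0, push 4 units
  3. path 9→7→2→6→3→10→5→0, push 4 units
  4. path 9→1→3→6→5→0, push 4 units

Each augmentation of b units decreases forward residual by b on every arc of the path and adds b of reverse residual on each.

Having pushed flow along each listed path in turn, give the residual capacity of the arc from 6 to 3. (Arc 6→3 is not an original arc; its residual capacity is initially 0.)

after path 1 (9→3→6→0, push 12): res(6,3)=12
after path 2 (9→1→3→6→0, push 4): res(6,3)=16
after path 3 (9→7→2→6→3→10→5→0, push 4): res(6,3)=12
after path 4 (9→1→3→6→5→0, push 4): res(6,3)=16

Residual capacity of (6,3): 16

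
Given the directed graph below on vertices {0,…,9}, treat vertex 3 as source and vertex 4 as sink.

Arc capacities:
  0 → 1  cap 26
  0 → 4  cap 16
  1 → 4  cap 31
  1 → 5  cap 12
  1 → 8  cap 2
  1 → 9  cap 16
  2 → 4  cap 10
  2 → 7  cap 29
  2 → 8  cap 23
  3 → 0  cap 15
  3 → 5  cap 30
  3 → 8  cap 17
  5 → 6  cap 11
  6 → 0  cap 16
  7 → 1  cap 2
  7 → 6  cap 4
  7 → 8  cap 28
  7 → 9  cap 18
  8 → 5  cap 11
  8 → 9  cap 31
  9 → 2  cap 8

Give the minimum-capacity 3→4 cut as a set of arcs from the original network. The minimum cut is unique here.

Min-cut arcs: {(3,0), (5,6), (9,2)} (total capacity 34)

augment #1: 3→0→4 push 15
augment #2: 3→5→6→0→4 push 1
augment #3: 3→8→9→2→4 push 8
augment #4: 3→5→6→0→1→4 push 10
max flow = 34; residual-reachable set from 3 gives S-side
cut edges (S→T): {(3,0), (5,6), (9,2)} total cap 34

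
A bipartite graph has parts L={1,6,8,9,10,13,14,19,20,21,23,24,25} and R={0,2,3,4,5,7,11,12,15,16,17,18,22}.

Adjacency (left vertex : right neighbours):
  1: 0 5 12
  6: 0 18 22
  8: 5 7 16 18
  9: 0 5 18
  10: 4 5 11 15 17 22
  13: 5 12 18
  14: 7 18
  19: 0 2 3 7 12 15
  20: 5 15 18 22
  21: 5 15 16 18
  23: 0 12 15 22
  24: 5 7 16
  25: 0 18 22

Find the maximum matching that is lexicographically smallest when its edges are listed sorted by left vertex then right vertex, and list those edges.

Lex-smallest maximum matching: {(1,0), (6,18), (8,5), (10,4), (13,12), (14,7), (19,2), (20,15), (21,16), (23,22)}

|M| = 10 (so the lex-smallest maximum matching has 10 edges)
process left vertices in ascending order; for each, take the smallest-labelled available neighbour that still permits 10 edges overall, or leave it unmatched if none does
lex-smallest matching: {1-0, 6-18, 8-5, 10-4, 13-12, 14-7, 19-2, 20-15, 21-16, 23-22}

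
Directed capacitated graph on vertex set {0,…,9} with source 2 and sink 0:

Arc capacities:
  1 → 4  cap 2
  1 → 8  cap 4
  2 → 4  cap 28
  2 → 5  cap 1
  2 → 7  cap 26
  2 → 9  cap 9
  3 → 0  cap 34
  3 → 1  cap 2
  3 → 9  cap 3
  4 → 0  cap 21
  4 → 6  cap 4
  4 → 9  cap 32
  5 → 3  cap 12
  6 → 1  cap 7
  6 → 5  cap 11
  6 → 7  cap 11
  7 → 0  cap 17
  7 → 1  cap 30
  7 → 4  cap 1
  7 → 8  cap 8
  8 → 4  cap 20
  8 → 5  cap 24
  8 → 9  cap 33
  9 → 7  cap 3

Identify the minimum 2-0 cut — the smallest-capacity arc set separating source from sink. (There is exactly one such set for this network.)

Min-cut arcs: {(4,0), (5,3), (7,0)} (total capacity 50)

augment #1: 2→4→0 push 21
augment #2: 2→7→0 push 17
augment #3: 2→5→3→0 push 1
augment #4: 2→4→6→5→3→0 push 4
augment #5: 2→7→8→5→3→0 push 7
max flow = 50; residual-reachable set from 2 gives S-side
cut edges (S→T): {(4,0), (5,3), (7,0)} total cap 50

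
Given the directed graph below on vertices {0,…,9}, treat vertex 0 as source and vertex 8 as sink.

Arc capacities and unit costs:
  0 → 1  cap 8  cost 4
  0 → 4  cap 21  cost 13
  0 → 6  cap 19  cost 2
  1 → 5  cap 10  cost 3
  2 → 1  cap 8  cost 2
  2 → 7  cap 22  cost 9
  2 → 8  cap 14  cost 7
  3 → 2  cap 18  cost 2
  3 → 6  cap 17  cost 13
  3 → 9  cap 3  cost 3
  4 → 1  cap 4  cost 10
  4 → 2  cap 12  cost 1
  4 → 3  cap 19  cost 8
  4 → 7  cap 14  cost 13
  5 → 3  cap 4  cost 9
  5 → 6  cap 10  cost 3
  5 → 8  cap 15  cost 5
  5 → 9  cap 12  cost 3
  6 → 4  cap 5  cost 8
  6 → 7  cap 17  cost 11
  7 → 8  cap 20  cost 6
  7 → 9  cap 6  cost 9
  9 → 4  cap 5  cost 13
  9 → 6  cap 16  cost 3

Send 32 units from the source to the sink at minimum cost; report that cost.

Minimum cost for 32 units: 557

shortest-cost path #1: 0→1→5→8 push 8 @ unit cost 12 (adds 96)
shortest-cost path #2: 0→6→4→2→8 push 5 @ unit cost 18 (adds 90)
shortest-cost path #3: 0→6→7→8 push 14 @ unit cost 19 (adds 266)
shortest-cost path #4: 0→4→2→8 push 5 @ unit cost 21 (adds 105)
total cost = 557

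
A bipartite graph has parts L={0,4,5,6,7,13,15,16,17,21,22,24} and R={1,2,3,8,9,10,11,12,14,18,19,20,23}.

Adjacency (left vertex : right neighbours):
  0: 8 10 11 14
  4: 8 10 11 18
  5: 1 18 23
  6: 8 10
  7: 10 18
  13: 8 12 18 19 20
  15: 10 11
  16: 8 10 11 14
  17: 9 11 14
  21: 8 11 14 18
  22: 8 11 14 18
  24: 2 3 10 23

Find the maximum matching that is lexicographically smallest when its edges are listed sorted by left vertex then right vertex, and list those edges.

|M| = 9 (so the lex-smallest maximum matching has 9 edges)
process left vertices in ascending order; for each, take the smallest-labelled available neighbour that still permits 9 edges overall, or leave it unmatched if none does
lex-smallest matching: {0-8, 4-10, 5-1, 7-18, 13-12, 15-11, 16-14, 17-9, 24-2}

Lex-smallest maximum matching: {(0,8), (4,10), (5,1), (7,18), (13,12), (15,11), (16,14), (17,9), (24,2)}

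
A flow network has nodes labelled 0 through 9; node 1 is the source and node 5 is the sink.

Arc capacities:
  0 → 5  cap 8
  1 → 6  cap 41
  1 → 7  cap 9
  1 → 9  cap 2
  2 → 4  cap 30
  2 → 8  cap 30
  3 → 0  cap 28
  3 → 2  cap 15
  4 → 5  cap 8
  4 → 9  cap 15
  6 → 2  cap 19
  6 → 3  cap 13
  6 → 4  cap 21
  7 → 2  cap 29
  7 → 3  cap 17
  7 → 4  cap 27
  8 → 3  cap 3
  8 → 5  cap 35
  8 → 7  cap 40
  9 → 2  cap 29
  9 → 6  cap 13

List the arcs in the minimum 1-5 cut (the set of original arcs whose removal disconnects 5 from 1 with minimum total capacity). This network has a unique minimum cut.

augment #1: 1→6→4→5 push 8
augment #2: 1→6→2→8→5 push 19
augment #3: 1→6→3→0→5 push 8
augment #4: 1→7→2→8→5 push 9
augment #5: 1→9→2→8→5 push 2
max flow = 46; residual-reachable set from 1 gives S-side
cut edges (S→T): {(0,5), (2,8), (4,5)} total cap 46

Min-cut arcs: {(0,5), (2,8), (4,5)} (total capacity 46)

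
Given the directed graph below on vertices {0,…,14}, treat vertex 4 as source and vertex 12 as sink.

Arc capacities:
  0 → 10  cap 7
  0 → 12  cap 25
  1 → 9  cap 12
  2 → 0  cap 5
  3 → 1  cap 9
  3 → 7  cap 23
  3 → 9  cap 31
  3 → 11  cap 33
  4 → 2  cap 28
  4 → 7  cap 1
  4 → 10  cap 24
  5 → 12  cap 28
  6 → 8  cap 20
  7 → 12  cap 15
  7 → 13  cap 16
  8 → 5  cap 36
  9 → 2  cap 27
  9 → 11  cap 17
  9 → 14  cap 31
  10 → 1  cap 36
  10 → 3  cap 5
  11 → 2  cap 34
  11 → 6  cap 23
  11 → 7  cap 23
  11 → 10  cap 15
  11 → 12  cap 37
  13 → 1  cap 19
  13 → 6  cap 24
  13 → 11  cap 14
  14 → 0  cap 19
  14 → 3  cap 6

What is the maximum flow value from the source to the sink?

augment #1: 4→7→12 bottleneck 1, total now 1
augment #2: 4→2→0→12 bottleneck 5, total now 6
augment #3: 4→10→3→7→12 bottleneck 5, total now 11
augment #4: 4→10→1→9→11→12 bottleneck 12, total now 23

Maximum flow value: 23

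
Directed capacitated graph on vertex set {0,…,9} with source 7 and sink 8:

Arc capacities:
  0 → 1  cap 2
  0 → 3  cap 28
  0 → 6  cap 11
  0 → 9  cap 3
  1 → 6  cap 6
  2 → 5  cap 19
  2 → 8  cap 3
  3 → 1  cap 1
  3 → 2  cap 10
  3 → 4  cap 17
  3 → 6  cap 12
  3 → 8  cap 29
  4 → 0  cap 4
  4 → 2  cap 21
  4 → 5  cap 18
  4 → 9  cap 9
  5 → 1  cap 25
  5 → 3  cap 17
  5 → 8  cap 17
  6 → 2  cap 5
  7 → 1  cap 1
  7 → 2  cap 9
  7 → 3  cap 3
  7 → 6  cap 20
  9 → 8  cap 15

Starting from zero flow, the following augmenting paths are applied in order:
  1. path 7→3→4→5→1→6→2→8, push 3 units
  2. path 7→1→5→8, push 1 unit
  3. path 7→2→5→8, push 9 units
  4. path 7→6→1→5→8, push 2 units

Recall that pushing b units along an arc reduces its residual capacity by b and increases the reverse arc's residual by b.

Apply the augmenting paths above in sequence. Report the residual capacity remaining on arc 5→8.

after path 1 (7→3→4→5→1→6→2→8, push 3): res(5,8)=17
after path 2 (7→1→5→8, push 1): res(5,8)=16
after path 3 (7→2→5→8, push 9): res(5,8)=7
after path 4 (7→6→1→5→8, push 2): res(5,8)=5

Residual capacity of (5,8): 5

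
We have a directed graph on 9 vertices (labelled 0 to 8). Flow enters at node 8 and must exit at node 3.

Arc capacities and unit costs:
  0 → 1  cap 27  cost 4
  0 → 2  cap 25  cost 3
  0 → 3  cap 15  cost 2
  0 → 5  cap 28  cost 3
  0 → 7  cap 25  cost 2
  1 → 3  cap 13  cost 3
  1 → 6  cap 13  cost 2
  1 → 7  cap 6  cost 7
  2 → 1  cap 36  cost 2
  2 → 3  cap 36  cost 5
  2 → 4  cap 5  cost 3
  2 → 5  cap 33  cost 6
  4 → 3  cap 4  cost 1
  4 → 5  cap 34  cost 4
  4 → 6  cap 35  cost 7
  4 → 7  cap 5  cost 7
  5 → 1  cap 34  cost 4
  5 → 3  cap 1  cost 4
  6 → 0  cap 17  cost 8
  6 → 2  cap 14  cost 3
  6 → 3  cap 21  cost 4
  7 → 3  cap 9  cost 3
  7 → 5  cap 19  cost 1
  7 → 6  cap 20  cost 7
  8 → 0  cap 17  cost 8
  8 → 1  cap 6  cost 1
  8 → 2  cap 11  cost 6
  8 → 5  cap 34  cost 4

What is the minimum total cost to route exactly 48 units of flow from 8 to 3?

Minimum cost for 48 units: 486

shortest-cost path #1: 8→1→3 push 6 @ unit cost 4 (adds 24)
shortest-cost path #2: 8→5→3 push 1 @ unit cost 8 (adds 8)
shortest-cost path #3: 8→0→3 push 15 @ unit cost 10 (adds 150)
shortest-cost path #4: 8→2→4→3 push 4 @ unit cost 10 (adds 40)
shortest-cost path #5: 8→2→3 push 7 @ unit cost 11 (adds 77)
shortest-cost path #6: 8→5→1→3 push 7 @ unit cost 11 (adds 77)
shortest-cost path #7: 8→0→7→3 push 2 @ unit cost 13 (adds 26)
shortest-cost path #8: 8→5→1→6→3 push 6 @ unit cost 14 (adds 84)
total cost = 486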